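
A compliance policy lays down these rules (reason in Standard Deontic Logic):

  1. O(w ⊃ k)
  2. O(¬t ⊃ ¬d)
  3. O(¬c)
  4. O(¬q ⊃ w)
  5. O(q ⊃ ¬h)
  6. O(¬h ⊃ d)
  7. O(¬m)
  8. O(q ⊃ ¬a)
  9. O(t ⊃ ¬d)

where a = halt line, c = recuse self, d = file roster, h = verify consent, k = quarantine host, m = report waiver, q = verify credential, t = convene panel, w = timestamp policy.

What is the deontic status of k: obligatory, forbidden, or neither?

Obligatory

By case analysis on ¬t: premise 2 gives O(¬t ⊃ ¬d) and premise 9 gives O(t ⊃ ¬d), so O(¬d) either way.
Premise 6 is O(¬h ⊃ d); contrapositively O(¬d ⊃ h). Since O(¬d) holds, K gives O(h).
Premise 5, O(q ⊃ ¬h), contraposes to O(h ⊃ ¬q); with O(h) we get O(¬q).
Premise 4 is O(¬q ⊃ w); since O(¬q), deontic closure gives O(w).
Applying K to premise 1 (O(w ⊃ k)) and O(w) yields O(k).
Premises 3, 7, 8 do not contribute to this derivation.
Hence k is obligatory.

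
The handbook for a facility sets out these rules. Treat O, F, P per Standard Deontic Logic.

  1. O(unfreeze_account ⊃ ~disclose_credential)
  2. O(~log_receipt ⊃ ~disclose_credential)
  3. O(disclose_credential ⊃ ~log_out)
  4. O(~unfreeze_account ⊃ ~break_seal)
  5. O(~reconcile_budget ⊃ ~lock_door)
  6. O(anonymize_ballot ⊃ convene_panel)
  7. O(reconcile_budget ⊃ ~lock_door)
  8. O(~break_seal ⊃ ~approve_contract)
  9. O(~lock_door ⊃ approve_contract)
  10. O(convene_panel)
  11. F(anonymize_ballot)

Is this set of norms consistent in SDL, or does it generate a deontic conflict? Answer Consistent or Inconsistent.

Consistent

Premise 6 is O(anonymize_ballot ⊃ convene_panel); even if O(convene_panel) held, inferring O(anonymize_ballot) would be affirming the consequent — invalid.
So O(anonymize_ballot) is not derivable, and the apparent clash with O(~anonymize_ballot) does not arise.
A world satisfying every obligation exists (e.g. anonymize_ballot=false, approve_contract=true, break_seal=true, convene_panel=true, disclose_credential=false, lock_door=false, log_out=false, log_receipt=false, reconcile_budget=false, unfreeze_account=true); no atom is both obligatory and forbidden, so the set is consistent.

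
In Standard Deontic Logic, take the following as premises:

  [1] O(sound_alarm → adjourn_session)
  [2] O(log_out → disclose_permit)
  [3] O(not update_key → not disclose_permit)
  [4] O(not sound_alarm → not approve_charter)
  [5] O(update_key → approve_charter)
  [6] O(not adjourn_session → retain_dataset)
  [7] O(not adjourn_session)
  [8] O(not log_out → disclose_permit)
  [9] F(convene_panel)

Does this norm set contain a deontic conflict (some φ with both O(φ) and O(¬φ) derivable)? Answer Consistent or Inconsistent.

Inconsistent

Premises 2 and 8 cover both cases: O(log_out → disclose_permit) and O(not log_out → disclose_permit). Since log_out ∨ not log_out is a tautology, O(disclose_permit) follows.
The contrapositive of premise 3 (O(not update_key → not disclose_permit)) is O(disclose_permit → update_key), and O(disclose_permit) is already established, so O(update_key).
From O(update_key) and premise 5, O(update_key → approve_charter), we obtain O(approve_charter).
Premise 4, O(not sound_alarm → not approve_charter), contraposes to O(approve_charter → sound_alarm); with O(approve_charter) we get O(sound_alarm).
From O(sound_alarm) and premise 1, O(sound_alarm → adjourn_session), we obtain O(adjourn_session).
Yet premise 7 states O(not adjourn_session).
We now have both O(adjourn_session) and O(not adjourn_session) — adjourn_session is simultaneously obligatory and forbidden, violating the D-axiom.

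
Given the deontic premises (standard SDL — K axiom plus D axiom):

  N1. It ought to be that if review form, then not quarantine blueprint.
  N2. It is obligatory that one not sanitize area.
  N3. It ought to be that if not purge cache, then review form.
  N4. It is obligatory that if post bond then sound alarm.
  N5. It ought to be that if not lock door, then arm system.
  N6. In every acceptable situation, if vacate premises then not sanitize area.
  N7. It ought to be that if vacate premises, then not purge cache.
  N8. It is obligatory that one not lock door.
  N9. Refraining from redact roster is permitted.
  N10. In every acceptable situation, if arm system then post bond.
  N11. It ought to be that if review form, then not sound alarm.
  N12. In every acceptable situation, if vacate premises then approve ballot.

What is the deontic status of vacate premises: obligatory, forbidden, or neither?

Premise 8 states O(¬lock_door) outright.
From O(¬lock_door) and premise 5, O(¬lock_door → arm_system), we obtain O(arm_system).
From O(arm_system) and premise 10, O(arm_system → post_bond), we obtain O(post_bond).
Premise 4 is O(post_bond → sound_alarm); since O(post_bond), deontic closure gives O(sound_alarm).
The contrapositive of premise 11 (O(review_form → ¬sound_alarm)) is O(sound_alarm → ¬review_form), and O(sound_alarm) is already established, so O(¬review_form).
The contrapositive of premise 3 (O(¬purge_cache → review_form)) is O(¬review_form → purge_cache), and O(¬review_form) is already established, so O(purge_cache).
Premise 7 is O(vacate_premises → ¬purge_cache); contrapositively O(purge_cache → ¬vacate_premises). Since O(purge_cache) holds, K gives O(¬vacate_premises).
Premises 1, 2, 6, 9, 12 do not contribute to this derivation.
Thus O(¬vacate_premises), which is F(vacate_premises): vacate_premises is forbidden.

Forbidden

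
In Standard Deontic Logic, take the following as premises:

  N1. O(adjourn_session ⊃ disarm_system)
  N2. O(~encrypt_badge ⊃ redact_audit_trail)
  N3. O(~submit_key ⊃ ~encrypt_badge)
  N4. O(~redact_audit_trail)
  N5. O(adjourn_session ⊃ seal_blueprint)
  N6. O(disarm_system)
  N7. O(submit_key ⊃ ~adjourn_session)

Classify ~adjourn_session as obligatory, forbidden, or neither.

Obligatory

From premise 4 we have O(~redact_audit_trail).
Premise 2 is O(~encrypt_badge ⊃ redact_audit_trail); contrapositively O(~redact_audit_trail ⊃ encrypt_badge). Since O(~redact_audit_trail) holds, K gives O(encrypt_badge).
The contrapositive of premise 3 (O(~submit_key ⊃ ~encrypt_badge)) is O(encrypt_badge ⊃ submit_key), and O(encrypt_badge) is already established, so O(submit_key).
Applying K to premise 7 (O(submit_key ⊃ ~adjourn_session)) and O(submit_key) yields O(~adjourn_session).
Premises 1, 5, 6 do not contribute to this derivation.
Hence ~adjourn_session is obligatory.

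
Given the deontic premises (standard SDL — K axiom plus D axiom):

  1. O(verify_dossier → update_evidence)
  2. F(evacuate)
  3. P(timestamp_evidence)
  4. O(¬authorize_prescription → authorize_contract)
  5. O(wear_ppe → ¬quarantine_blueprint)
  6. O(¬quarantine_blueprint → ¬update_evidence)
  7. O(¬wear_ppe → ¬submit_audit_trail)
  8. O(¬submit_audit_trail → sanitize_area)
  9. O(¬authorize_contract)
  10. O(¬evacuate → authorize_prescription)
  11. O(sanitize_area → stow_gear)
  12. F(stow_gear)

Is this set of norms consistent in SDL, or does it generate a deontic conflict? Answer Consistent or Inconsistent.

Premise 4 is O(¬authorize_prescription → authorize_contract), but O(¬authorize_prescription) is not derivable from the premises, so it does not yield O(authorize_contract).
So O(authorize_contract) is not derivable, and the apparent clash with O(¬authorize_contract) does not arise.
A world satisfying every obligation exists (e.g. authorize_contract=false, authorize_prescription=true, evacuate=false, quarantine_blueprint=false, sanitize_area=false, stow_gear=false, submit_audit_trail=true, timestamp_evidence=false, update_evidence=false, verify_dossier=false, wear_ppe=true); no atom is both obligatory and forbidden, so the set is consistent.

Consistent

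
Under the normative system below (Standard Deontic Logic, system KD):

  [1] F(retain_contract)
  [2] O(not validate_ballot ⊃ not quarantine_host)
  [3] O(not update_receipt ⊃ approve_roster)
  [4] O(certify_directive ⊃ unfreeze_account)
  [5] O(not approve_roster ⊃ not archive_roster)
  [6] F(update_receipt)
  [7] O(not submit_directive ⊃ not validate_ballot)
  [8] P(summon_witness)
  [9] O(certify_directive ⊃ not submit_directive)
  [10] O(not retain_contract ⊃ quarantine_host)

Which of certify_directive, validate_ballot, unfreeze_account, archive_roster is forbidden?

Premise 1, F(retain_contract), is equivalent to O(not retain_contract).
Premise 10 is O(not retain_contract ⊃ quarantine_host); since O(not retain_contract), deontic closure gives O(quarantine_host).
The contrapositive of premise 2 (O(not validate_ballot ⊃ not quarantine_host)) is O(quarantine_host ⊃ validate_ballot), and O(quarantine_host) is already established, so O(validate_ballot).
The contrapositive of premise 7 (O(not submit_directive ⊃ not validate_ballot)) is O(validate_ballot ⊃ submit_directive), and O(validate_ballot) is already established, so O(submit_directive).
Premise 9 is O(certify_directive ⊃ not submit_directive); contrapositively O(submit_directive ⊃ not certify_directive). Since O(submit_directive) holds, K gives O(not certify_directive).
So O(not certify_directive) holds, i.e. certify_directive is forbidden. None of the other listed options is forbidden under the premises.

certify_directive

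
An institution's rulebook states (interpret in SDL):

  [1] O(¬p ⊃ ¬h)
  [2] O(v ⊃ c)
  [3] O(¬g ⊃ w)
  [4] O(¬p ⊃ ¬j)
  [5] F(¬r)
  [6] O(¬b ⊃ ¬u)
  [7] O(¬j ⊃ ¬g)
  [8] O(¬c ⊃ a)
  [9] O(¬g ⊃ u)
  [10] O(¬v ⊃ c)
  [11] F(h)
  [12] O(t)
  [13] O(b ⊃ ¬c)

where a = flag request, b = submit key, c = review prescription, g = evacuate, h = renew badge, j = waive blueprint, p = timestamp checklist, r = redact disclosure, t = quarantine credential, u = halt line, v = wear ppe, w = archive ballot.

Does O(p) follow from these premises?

Yes

Premises 10 and 2 cover both cases: O(¬v ⊃ c) and O(v ⊃ c). Since ¬v ∨ v is a tautology, O(c) follows.
Premise 13, O(b ⊃ ¬c), contraposes to O(c ⊃ ¬b); with O(c) we get O(¬b).
From O(¬b) and premise 6, O(¬b ⊃ ¬u), we obtain O(¬u).
Premise 9 is O(¬g ⊃ u); contrapositively O(¬u ⊃ g). Since O(¬u) holds, K gives O(g).
The contrapositive of premise 7 (O(¬j ⊃ ¬g)) is O(g ⊃ j), and O(g) is already established, so O(j).
Premise 4, O(¬p ⊃ ¬j), contraposes to O(j ⊃ p); with O(j) we get O(p).
Premises 1, 3, 5, 8, 11, 12 do not contribute to this derivation.
So O(p) follows.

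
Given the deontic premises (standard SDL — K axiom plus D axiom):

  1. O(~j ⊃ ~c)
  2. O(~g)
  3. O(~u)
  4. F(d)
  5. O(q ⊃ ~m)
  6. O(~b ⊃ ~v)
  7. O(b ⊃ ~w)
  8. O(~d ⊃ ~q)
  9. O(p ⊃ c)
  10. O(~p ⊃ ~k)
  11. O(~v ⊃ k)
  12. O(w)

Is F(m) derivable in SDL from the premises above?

No

Premise 5 is O(q ⊃ ~m), but O(q) is not derivable from the premises, so it does not yield O(~m).
No other premise forces O(~m). An ideal world satisfying every premise can still have m true, so F(m) is not derivable.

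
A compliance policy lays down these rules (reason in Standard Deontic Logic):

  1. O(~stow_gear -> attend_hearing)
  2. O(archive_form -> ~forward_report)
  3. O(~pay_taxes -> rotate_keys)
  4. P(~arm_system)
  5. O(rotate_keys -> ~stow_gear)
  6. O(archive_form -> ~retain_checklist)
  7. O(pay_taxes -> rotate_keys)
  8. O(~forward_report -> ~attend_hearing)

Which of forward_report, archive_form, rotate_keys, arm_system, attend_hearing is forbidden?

Premises 3 and 7 are O(~pay_taxes -> rotate_keys) and O(pay_taxes -> rotate_keys); every ideal world satisfies ~pay_taxes or pay_taxes, so in either case rotate_keys holds — hence O(rotate_keys).
With premise 5, O(rotate_keys -> ~stow_gear), the K-axiom yields O(~stow_gear).
With premise 1, O(~stow_gear -> attend_hearing), the K-axiom yields O(attend_hearing).
Premise 8 is O(~forward_report -> ~attend_hearing); contrapositively O(attend_hearing -> forward_report). Since O(attend_hearing) holds, K gives O(forward_report).
Premise 2, O(archive_form -> ~forward_report), contraposes to O(forward_report -> ~archive_form); with O(forward_report) we get O(~archive_form).
So O(~archive_form) holds, i.e. archive_form is forbidden. None of the other listed options is forbidden under the premises.

archive_form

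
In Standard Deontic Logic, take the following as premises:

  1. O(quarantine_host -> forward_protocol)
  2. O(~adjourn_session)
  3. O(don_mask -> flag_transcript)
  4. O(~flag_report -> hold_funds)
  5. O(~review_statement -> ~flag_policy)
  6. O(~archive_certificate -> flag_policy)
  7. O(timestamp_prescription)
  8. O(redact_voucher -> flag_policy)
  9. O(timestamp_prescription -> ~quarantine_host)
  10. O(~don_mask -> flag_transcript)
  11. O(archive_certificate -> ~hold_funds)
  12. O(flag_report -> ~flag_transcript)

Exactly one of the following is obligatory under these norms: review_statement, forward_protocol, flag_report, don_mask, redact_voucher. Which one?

review_statement

Premises 10 and 3 cover both cases: O(~don_mask -> flag_transcript) and O(don_mask -> flag_transcript). Since ~don_mask ∨ don_mask is a tautology, O(flag_transcript) follows.
The contrapositive of premise 12 (O(flag_report -> ~flag_transcript)) is O(flag_transcript -> ~flag_report), and O(flag_transcript) is already established, so O(~flag_report).
Premise 4 is O(~flag_report -> hold_funds); since O(~flag_report), deontic closure gives O(hold_funds).
Premise 11 is O(archive_certificate -> ~hold_funds); contrapositively O(hold_funds -> ~archive_certificate). Since O(hold_funds) holds, K gives O(~archive_certificate).
Applying K to premise 6 (O(~archive_certificate -> flag_policy)) and O(~archive_certificate) yields O(flag_policy).
Premise 5, O(~review_statement -> ~flag_policy), contraposes to O(flag_policy -> review_statement); with O(flag_policy) we get O(review_statement).
So O(review_statement) holds — review_statement is obligatory. None of the other listed options is made obligatory by any chain of premises.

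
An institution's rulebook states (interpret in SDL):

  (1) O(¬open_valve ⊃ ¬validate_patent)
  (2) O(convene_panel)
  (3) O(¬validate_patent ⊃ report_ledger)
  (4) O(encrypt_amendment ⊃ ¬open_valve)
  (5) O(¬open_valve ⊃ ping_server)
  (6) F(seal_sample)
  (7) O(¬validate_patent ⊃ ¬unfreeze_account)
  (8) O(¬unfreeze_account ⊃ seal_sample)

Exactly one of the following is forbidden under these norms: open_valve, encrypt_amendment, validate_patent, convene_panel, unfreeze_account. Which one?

Premise 6, F(seal_sample), is equivalent to O(¬seal_sample).
Premise 8 is O(¬unfreeze_account ⊃ seal_sample); contrapositively O(¬seal_sample ⊃ unfreeze_account). Since O(¬seal_sample) holds, K gives O(unfreeze_account).
The contrapositive of premise 7 (O(¬validate_patent ⊃ ¬unfreeze_account)) is O(unfreeze_account ⊃ validate_patent), and O(unfreeze_account) is already established, so O(validate_patent).
Premise 1 is O(¬open_valve ⊃ ¬validate_patent); contrapositively O(validate_patent ⊃ open_valve). Since O(validate_patent) holds, K gives O(open_valve).
Premise 4, O(encrypt_amendment ⊃ ¬open_valve), contraposes to O(open_valve ⊃ ¬encrypt_amendment); with O(open_valve) we get O(¬encrypt_amendment).
So O(¬encrypt_amendment) holds, i.e. encrypt_amendment is forbidden. None of the other listed options is forbidden under the premises.

encrypt_amendment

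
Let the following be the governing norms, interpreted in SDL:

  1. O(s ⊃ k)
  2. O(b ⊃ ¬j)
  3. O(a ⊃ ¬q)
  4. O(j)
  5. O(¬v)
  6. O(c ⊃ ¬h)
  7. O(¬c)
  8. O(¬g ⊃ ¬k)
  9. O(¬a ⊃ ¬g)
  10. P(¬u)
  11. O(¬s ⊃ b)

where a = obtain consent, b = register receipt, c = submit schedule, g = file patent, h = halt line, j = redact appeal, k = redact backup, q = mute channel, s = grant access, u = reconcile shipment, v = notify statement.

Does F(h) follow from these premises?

Premise 6 is O(c ⊃ ¬h), but O(c) is not derivable from the premises, so it does not yield O(¬h).
No other premise forces O(¬h). An ideal world satisfying every premise can still have h true, so F(h) is not derivable.

No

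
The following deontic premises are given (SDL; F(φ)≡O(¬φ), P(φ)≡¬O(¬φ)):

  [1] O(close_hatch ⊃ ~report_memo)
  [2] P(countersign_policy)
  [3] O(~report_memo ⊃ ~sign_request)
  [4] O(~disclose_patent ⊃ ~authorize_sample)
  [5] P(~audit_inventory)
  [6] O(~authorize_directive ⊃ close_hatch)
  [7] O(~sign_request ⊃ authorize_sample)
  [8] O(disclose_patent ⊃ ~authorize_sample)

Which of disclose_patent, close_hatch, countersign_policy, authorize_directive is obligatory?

authorize_directive

Premises 4 and 8 cover both cases: O(~disclose_patent ⊃ ~authorize_sample) and O(disclose_patent ⊃ ~authorize_sample). Since ~disclose_patent ∨ disclose_patent is a tautology, O(~authorize_sample) follows.
Premise 7 is O(~sign_request ⊃ authorize_sample); contrapositively O(~authorize_sample ⊃ sign_request). Since O(~authorize_sample) holds, K gives O(sign_request).
Premise 3, O(~report_memo ⊃ ~sign_request), contraposes to O(sign_request ⊃ report_memo); with O(sign_request) we get O(report_memo).
Premise 1, O(close_hatch ⊃ ~report_memo), contraposes to O(report_memo ⊃ ~close_hatch); with O(report_memo) we get O(~close_hatch).
Premise 6 is O(~authorize_directive ⊃ close_hatch); contrapositively O(~close_hatch ⊃ authorize_directive). Since O(~close_hatch) holds, K gives O(authorize_directive).
So O(authorize_directive) holds — authorize_directive is obligatory. None of the other listed options is made obligatory by any chain of premises.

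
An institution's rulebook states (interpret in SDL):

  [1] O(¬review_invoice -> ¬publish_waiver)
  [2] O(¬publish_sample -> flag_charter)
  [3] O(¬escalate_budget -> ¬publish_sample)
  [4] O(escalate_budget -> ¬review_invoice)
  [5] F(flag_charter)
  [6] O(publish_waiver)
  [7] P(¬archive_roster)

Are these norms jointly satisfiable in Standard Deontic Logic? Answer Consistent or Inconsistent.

Inconsistent

From premise 6 we have O(publish_waiver).
The contrapositive of premise 1 (O(¬review_invoice -> ¬publish_waiver)) is O(publish_waiver -> review_invoice), and O(publish_waiver) is already established, so O(review_invoice).
Premise 4, O(escalate_budget -> ¬review_invoice), contraposes to O(review_invoice -> ¬escalate_budget); with O(review_invoice) we get O(¬escalate_budget).
Applying K to premise 3 (O(¬escalate_budget -> ¬publish_sample)) and O(¬escalate_budget) yields O(¬publish_sample).
Applying K to premise 2 (O(¬publish_sample -> flag_charter)) and O(¬publish_sample) yields O(flag_charter).
Yet premise 5 is F(flag_charter), i.e. O(¬flag_charter).
We now have both O(flag_charter) and O(¬flag_charter) — flag_charter is simultaneously obligatory and forbidden, violating the D-axiom.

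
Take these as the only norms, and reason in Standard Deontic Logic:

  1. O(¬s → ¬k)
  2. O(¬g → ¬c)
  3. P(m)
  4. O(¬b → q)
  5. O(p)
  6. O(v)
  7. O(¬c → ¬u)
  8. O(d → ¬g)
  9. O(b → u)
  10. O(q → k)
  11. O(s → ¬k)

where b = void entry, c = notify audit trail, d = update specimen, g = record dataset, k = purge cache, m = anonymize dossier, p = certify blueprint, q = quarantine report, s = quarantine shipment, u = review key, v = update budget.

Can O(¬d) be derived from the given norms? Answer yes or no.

Yes

Premises 1 and 11 cover both cases: O(¬s → ¬k) and O(s → ¬k). Since ¬s ∨ s is a tautology, O(¬k) follows.
Premise 10, O(q → k), contraposes to O(¬k → ¬q); with O(¬k) we get O(¬q).
The contrapositive of premise 4 (O(¬b → q)) is O(¬q → b), and O(¬q) is already established, so O(b).
With premise 9, O(b → u), the K-axiom yields O(u).
The contrapositive of premise 7 (O(¬c → ¬u)) is O(u → c), and O(u) is already established, so O(c).
The contrapositive of premise 2 (O(¬g → ¬c)) is O(c → g), and O(c) is already established, so O(g).
Premise 8, O(d → ¬g), contraposes to O(g → ¬d); with O(g) we get O(¬d).
Premises 3, 5, 6 do not contribute to this derivation.
So O(¬d) follows.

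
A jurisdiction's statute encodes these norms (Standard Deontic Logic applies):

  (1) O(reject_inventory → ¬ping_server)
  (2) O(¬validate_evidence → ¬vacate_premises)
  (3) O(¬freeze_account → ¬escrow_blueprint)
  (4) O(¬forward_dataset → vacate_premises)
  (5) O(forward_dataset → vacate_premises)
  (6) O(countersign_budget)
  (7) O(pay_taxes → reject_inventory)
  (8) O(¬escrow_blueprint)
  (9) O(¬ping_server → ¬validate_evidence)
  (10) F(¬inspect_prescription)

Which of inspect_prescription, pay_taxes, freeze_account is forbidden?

pay_taxes

Premises 4 and 5 are O(¬forward_dataset → vacate_premises) and O(forward_dataset → vacate_premises); every ideal world satisfies ¬forward_dataset or forward_dataset, so in either case vacate_premises holds — hence O(vacate_premises).
The contrapositive of premise 2 (O(¬validate_evidence → ¬vacate_premises)) is O(vacate_premises → validate_evidence), and O(vacate_premises) is already established, so O(validate_evidence).
Premise 9 is O(¬ping_server → ¬validate_evidence); contrapositively O(validate_evidence → ping_server). Since O(validate_evidence) holds, K gives O(ping_server).
Premise 1 is O(reject_inventory → ¬ping_server); contrapositively O(ping_server → ¬reject_inventory). Since O(ping_server) holds, K gives O(¬reject_inventory).
Premise 7 is O(pay_taxes → reject_inventory); contrapositively O(¬reject_inventory → ¬pay_taxes). Since O(¬reject_inventory) holds, K gives O(¬pay_taxes).
So O(¬pay_taxes) holds, i.e. pay_taxes is forbidden. None of the other listed options is forbidden under the premises.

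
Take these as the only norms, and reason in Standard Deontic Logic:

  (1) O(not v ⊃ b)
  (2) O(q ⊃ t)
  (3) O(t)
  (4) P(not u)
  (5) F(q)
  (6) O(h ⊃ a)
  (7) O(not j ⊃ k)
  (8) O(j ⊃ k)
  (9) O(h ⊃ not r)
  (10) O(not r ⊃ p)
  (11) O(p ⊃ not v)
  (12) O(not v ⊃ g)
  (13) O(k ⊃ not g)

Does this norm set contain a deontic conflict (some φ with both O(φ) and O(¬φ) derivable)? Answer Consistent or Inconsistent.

Premise 2 is O(q ⊃ t); even if O(t) held, inferring O(q) would be affirming the consequent — invalid.
So O(q) is not derivable, and the apparent clash with O(not q) does not arise.
A world satisfying every obligation exists (e.g. a=false, b=false, g=false, h=false, j=false, k=true, p=false, q=false, r=true, t=true, u=false, v=true); no atom is both obligatory and forbidden, so the set is consistent.

Consistent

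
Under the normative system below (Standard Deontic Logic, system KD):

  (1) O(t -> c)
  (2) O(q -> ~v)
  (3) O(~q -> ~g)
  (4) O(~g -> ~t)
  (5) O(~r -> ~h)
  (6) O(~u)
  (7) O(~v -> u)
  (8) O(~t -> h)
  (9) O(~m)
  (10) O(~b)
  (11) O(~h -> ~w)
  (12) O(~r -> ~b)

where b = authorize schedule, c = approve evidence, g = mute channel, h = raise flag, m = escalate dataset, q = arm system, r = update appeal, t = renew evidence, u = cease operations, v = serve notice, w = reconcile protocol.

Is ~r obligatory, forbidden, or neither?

Premise 6 gives O(~u).
The contrapositive of premise 7 (O(~v -> u)) is O(~u -> v), and O(~u) is already established, so O(v).
The contrapositive of premise 2 (O(q -> ~v)) is O(v -> ~q), and O(v) is already established, so O(~q).
With premise 3, O(~q -> ~g), the K-axiom yields O(~g).
From O(~g) and premise 4, O(~g -> ~t), we obtain O(~t).
Premise 8 is O(~t -> h); since O(~t), deontic closure gives O(h).
Premise 5, O(~r -> ~h), contraposes to O(h -> r); with O(h) we get O(r).
Premises 1, 9, 10, 11, 12 do not contribute to this derivation.
Thus O(r), which is F(~r): ~r is forbidden.

Forbidden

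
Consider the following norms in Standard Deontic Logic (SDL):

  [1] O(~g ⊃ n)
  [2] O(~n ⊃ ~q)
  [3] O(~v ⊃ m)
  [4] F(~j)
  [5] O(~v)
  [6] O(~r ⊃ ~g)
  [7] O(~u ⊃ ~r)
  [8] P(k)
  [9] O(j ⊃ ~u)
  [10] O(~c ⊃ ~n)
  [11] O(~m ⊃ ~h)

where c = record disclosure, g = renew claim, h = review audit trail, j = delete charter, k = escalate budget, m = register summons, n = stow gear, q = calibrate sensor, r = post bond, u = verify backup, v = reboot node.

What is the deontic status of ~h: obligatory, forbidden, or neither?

Neither

Premise 11 is O(~m ⊃ ~h), but O(~m) is not derivable from the premises, so it does not yield O(~h).
No premise or chain of K-axiom applications forces O(~h), and none forces O(h). So ~h is neither obligatory nor forbidden under these norms.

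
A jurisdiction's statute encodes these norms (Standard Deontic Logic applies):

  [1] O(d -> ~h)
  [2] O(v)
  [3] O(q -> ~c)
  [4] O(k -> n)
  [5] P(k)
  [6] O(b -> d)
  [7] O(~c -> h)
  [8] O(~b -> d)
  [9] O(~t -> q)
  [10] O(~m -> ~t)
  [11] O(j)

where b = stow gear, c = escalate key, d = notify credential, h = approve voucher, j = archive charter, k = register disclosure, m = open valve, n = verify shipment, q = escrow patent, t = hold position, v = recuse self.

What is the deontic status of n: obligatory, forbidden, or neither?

Neither

Premise 4 is O(k -> n), but O(k) is not derivable from the premises (the permission P(k) asserts only ~O(~k), not O(k)), so it does not yield O(n).
No premise or chain of K-axiom applications forces O(n), and none forces O(~n). So n is neither obligatory nor forbidden under these norms.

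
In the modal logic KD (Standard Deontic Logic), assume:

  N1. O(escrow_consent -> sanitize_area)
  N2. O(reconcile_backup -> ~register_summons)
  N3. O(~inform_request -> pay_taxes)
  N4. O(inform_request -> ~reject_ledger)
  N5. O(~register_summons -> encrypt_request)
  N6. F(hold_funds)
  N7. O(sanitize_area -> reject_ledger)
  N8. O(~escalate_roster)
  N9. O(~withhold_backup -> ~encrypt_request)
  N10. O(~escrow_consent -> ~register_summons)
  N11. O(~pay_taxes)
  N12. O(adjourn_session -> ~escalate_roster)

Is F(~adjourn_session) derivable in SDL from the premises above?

No

Premise 12 is O(adjourn_session -> ~escalate_roster); even if O(~escalate_roster) held, inferring O(adjourn_session) would be affirming the consequent — invalid.
No other premise forces O(adjourn_session). An ideal world satisfying every premise can still have ~adjourn_session true, so F(~adjourn_session) is not derivable.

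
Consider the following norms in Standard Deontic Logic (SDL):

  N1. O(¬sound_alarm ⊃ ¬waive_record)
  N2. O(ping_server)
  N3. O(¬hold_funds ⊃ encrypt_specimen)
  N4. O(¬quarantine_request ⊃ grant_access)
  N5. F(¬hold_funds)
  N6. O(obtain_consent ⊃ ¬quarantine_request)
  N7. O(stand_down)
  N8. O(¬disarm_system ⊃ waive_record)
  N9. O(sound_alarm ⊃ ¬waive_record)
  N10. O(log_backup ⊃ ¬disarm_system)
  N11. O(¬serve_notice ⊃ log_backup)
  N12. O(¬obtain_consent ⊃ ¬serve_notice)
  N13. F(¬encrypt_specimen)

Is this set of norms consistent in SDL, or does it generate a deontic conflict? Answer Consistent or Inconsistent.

Premise 3 is O(¬hold_funds ⊃ encrypt_specimen); even if O(encrypt_specimen) held, inferring O(¬hold_funds) would be affirming the consequent — invalid.
So O(¬hold_funds) is not derivable, and the apparent clash with O(hold_funds) does not arise.
A world satisfying every obligation exists (e.g. disarm_system=true, encrypt_specimen=true, grant_access=true, hold_funds=true, log_backup=false, obtain_consent=true, ping_server=true, quarantine_request=false, serve_notice=true, sound_alarm=false, stand_down=true, waive_record=false); no atom is both obligatory and forbidden, so the set is consistent.

Consistent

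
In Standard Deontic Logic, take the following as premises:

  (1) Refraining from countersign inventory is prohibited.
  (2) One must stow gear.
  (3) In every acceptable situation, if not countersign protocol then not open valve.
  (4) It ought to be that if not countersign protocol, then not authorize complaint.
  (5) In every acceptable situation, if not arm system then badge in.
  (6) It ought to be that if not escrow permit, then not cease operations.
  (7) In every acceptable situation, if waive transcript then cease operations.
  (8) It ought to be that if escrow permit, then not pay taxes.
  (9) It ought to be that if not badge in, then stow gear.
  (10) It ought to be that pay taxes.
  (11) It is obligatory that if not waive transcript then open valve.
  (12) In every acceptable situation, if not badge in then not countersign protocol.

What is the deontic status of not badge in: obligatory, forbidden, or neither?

Forbidden

Premise 10 states O(pay_taxes) outright.
The contrapositive of premise 8 (O(escrow_permit → ¬pay_taxes)) is O(pay_taxes → ¬escrow_permit), and O(pay_taxes) is already established, so O(¬escrow_permit).
From O(¬escrow_permit) and premise 6, O(¬escrow_permit → ¬cease_operations), we obtain O(¬cease_operations).
The contrapositive of premise 7 (O(waive_transcript → cease_operations)) is O(¬cease_operations → ¬waive_transcript), and O(¬cease_operations) is already established, so O(¬waive_transcript).
From O(¬waive_transcript) and premise 11, O(¬waive_transcript → open_valve), we obtain O(open_valve).
The contrapositive of premise 3 (O(¬countersign_protocol → ¬open_valve)) is O(open_valve → countersign_protocol), and O(open_valve) is already established, so O(countersign_protocol).
The contrapositive of premise 12 (O(¬badge_in → ¬countersign_protocol)) is O(countersign_protocol → badge_in), and O(countersign_protocol) is already established, so O(badge_in).
Premises 1, 2, 4, 5, 9 do not contribute to this derivation.
Thus O(badge_in), which is F(¬badge_in): ¬badge_in is forbidden.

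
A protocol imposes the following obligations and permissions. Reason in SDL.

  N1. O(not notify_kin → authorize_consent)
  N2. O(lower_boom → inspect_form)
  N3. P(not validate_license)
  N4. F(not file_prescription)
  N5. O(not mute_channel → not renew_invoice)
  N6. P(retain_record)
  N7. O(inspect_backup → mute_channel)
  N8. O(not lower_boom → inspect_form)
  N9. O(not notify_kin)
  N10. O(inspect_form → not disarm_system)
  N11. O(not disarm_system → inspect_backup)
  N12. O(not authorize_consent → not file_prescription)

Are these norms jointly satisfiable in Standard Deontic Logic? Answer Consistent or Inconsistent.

Consistent

Premise 12 is O(not authorize_consent → not file_prescription), but O(not authorize_consent) is not derivable from the premises, so it does not yield O(not file_prescription).
So O(not file_prescription) is not derivable, and the apparent clash with O(file_prescription) does not arise.
A world satisfying every obligation exists (e.g. authorize_consent=true, disarm_system=false, file_prescription=true, inspect_backup=true, inspect_form=true, lower_boom=false, mute_channel=true, notify_kin=false, renew_invoice=false, retain_record=false, validate_license=false); no atom is both obligatory and forbidden, so the set is consistent.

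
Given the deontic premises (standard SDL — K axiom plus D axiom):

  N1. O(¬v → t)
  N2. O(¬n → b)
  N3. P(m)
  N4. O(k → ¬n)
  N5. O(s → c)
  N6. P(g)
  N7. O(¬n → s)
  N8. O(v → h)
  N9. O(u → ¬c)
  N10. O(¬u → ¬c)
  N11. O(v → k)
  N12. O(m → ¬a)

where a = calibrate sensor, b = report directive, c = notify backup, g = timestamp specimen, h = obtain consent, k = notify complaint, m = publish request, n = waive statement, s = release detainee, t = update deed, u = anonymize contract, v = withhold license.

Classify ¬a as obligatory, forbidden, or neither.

Neither

Premise 12 is O(m → ¬a), but O(m) is not derivable from the premises (the permission P(m) asserts only ¬O(¬m), not O(m)), so it does not yield O(¬a).
No premise or chain of K-axiom applications forces O(¬a), and none forces O(a). So ¬a is neither obligatory nor forbidden under these norms.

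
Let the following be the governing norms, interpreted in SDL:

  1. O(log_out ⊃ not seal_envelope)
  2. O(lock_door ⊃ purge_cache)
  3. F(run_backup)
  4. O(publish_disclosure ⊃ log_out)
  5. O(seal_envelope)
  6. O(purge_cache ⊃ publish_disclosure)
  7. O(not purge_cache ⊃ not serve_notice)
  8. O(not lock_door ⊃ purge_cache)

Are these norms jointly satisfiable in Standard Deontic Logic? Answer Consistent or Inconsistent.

Inconsistent

Premises 2 and 8 cover both cases: O(lock_door ⊃ purge_cache) and O(not lock_door ⊃ purge_cache). Since lock_door ∨ not lock_door is a tautology, O(purge_cache) follows.
From O(purge_cache) and premise 6, O(purge_cache ⊃ publish_disclosure), we obtain O(publish_disclosure).
From O(publish_disclosure) and premise 4, O(publish_disclosure ⊃ log_out), we obtain O(log_out).
With premise 1, O(log_out ⊃ not seal_envelope), the K-axiom yields O(not seal_envelope).
Yet premise 5 states O(seal_envelope).
We now have both O(not seal_envelope) and O(seal_envelope) — seal_envelope is simultaneously obligatory and forbidden, violating the D-axiom.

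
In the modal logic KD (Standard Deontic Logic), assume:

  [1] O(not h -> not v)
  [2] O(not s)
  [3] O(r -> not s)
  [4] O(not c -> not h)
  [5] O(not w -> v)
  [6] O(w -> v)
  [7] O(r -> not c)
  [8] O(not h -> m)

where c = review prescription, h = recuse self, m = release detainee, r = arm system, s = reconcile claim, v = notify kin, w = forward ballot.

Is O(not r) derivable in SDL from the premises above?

Yes

By case analysis on w: premise 6 gives O(w -> v) and premise 5 gives O(not w -> v), so O(v) either way.
Premise 1, O(not h -> not v), contraposes to O(v -> h); with O(v) we get O(h).
The contrapositive of premise 4 (O(not c -> not h)) is O(h -> c), and O(h) is already established, so O(c).
Premise 7, O(r -> not c), contraposes to O(c -> not r); with O(c) we get O(not r).
Premises 2, 3, 8 do not contribute to this derivation.
So O(not r) follows.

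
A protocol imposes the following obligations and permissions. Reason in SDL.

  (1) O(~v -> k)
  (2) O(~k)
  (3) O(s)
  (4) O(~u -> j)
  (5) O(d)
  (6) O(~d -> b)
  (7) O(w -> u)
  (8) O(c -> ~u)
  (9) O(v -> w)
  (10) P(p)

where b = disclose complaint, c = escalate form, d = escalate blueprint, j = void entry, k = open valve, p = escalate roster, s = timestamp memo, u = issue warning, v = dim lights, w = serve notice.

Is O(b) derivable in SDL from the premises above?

Premise 6 is O(~d -> b), but O(~d) is not derivable from the premises, so it does not yield O(b).
No other premise forces O(b). An ideal world satisfying every premise can still have b false, so O(b) is not derivable.

No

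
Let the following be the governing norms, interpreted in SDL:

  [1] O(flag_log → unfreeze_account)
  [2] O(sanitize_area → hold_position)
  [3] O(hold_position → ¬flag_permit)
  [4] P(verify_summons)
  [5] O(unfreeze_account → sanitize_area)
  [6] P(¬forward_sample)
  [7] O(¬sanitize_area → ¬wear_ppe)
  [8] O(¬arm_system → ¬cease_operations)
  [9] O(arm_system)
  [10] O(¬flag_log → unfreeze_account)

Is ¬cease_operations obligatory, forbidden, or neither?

Premise 8 is O(¬arm_system → ¬cease_operations), but O(¬arm_system) is not derivable from the premises, so it does not yield O(¬cease_operations).
No premise or chain of K-axiom applications forces O(¬cease_operations), and none forces O(cease_operations). So ¬cease_operations is neither obligatory nor forbidden under these norms.

Neither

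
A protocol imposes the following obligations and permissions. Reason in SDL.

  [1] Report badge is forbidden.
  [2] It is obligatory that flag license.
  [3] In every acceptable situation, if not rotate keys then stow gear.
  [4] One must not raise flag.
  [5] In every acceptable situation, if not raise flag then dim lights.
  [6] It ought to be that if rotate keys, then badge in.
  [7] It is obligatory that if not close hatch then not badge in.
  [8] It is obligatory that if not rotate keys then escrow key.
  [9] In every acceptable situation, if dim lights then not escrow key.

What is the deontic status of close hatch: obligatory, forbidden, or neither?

Premise 4 is F(raise_flag), i.e. O(¬raise_flag).
Premise 5 is O(¬raise_flag → dim_lights); since O(¬raise_flag), deontic closure gives O(dim_lights).
Premise 9 is O(dim_lights → ¬escrow_key); since O(dim_lights), deontic closure gives O(¬escrow_key).
Premise 8, O(¬rotate_keys → escrow_key), contraposes to O(¬escrow_key → rotate_keys); with O(¬escrow_key) we get O(rotate_keys).
With premise 6, O(rotate_keys → badge_in), the K-axiom yields O(badge_in).
Premise 7 is O(¬close_hatch → ¬badge_in); contrapositively O(badge_in → close_hatch). Since O(badge_in) holds, K gives O(close_hatch).
Premises 1, 2, 3 do not contribute to this derivation.
Hence close_hatch is obligatory.

Obligatory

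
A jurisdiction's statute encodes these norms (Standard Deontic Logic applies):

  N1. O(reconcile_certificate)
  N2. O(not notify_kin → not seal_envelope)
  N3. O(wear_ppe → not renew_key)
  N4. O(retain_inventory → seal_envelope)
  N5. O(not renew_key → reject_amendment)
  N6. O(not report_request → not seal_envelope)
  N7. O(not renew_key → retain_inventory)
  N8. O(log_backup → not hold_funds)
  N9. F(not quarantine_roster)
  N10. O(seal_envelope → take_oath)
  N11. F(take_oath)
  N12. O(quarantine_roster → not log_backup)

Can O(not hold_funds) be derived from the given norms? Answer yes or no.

No

Premise 8 is O(log_backup → not hold_funds), but O(log_backup) is not derivable from the premises, so it does not yield O(not hold_funds).
No other premise forces O(not hold_funds). An ideal world satisfying every premise can still have not hold_funds false, so O(not hold_funds) is not derivable.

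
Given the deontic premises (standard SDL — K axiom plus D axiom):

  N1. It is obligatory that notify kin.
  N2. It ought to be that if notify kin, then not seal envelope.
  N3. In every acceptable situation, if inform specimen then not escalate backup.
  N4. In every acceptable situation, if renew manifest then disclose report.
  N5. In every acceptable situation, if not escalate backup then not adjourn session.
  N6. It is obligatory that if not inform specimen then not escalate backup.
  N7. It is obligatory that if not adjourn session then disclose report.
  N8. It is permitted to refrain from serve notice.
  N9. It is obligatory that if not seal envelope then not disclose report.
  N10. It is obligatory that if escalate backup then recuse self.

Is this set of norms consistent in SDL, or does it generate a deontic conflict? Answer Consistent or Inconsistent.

Inconsistent

By case analysis on ¬inform_specimen: premise 6 gives O(¬inform_specimen → ¬escalate_backup) and premise 3 gives O(inform_specimen → ¬escalate_backup), so O(¬escalate_backup) either way.
With premise 5, O(¬escalate_backup → ¬adjourn_session), the K-axiom yields O(¬adjourn_session).
With premise 7, O(¬adjourn_session → disclose_report), the K-axiom yields O(disclose_report).
Premise 9 is O(¬seal_envelope → ¬disclose_report); contrapositively O(disclose_report → seal_envelope). Since O(disclose_report) holds, K gives O(seal_envelope).
Premise 2 is O(notify_kin → ¬seal_envelope); contrapositively O(seal_envelope → ¬notify_kin). Since O(seal_envelope) holds, K gives O(¬notify_kin).
However, premise 1 gives O(notify_kin).
We now have both O(¬notify_kin) and O(notify_kin) — notify_kin is simultaneously obligatory and forbidden, violating the D-axiom.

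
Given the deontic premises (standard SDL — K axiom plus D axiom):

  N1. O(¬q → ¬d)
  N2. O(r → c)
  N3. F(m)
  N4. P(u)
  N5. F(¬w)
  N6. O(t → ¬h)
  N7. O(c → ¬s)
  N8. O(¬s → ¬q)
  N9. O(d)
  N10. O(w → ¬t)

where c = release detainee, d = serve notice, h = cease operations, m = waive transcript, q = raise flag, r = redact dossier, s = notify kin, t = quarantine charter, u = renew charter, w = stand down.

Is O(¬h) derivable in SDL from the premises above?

No

Premise 6 is O(t → ¬h), but O(t) is not derivable from the premises, so it does not yield O(¬h).
No other premise forces O(¬h). An ideal world satisfying every premise can still have ¬h false, so O(¬h) is not derivable.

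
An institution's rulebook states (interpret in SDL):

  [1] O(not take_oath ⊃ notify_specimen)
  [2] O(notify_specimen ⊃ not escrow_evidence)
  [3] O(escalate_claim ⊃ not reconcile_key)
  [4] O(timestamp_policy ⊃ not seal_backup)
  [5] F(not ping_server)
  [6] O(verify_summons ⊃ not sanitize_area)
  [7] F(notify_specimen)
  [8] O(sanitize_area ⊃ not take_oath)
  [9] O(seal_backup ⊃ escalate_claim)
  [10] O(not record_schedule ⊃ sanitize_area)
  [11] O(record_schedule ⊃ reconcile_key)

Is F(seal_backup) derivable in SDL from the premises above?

Premise 7, F(notify_specimen), is equivalent to O(not notify_specimen).
The contrapositive of premise 1 (O(not take_oath ⊃ notify_specimen)) is O(not notify_specimen ⊃ take_oath), and O(not notify_specimen) is already established, so O(take_oath).
Premise 8 is O(sanitize_area ⊃ not take_oath); contrapositively O(take_oath ⊃ not sanitize_area). Since O(take_oath) holds, K gives O(not sanitize_area).
Premise 10, O(not record_schedule ⊃ sanitize_area), contraposes to O(not sanitize_area ⊃ record_schedule); with O(not sanitize_area) we get O(record_schedule).
Premise 11 is O(record_schedule ⊃ reconcile_key); since O(record_schedule), deontic closure gives O(reconcile_key).
Premise 3 is O(escalate_claim ⊃ not reconcile_key); contrapositively O(reconcile_key ⊃ not escalate_claim). Since O(reconcile_key) holds, K gives O(not escalate_claim).
Premise 9, O(seal_backup ⊃ escalate_claim), contraposes to O(not escalate_claim ⊃ not seal_backup); with O(not escalate_claim) we get O(not seal_backup).
Premises 2, 4, 5, 6 do not contribute to this derivation.
So O(not seal_backup) holds, i.e. F(seal_backup). The claim follows.

Yes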